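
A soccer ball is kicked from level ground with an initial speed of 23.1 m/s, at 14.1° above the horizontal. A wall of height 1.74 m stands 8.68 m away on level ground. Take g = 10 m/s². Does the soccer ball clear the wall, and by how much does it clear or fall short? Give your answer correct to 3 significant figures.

v_x = 23.1 cos 14.1° = 22.40 m/s; v_y0 = 23.1 sin 14.1° = 5.628 m/s.
Time to reach the wall: t = 8.68 / 22.40 = 0.3875 s.
Height at that point: y = 5.628×0.3875 − 5.000×0.3875² = 1.430 m.
That is 1.74 − 1.430 = 0.310 m below the top of the wall, so the soccer ball does not clear it.

No — it falls 0.310 m short of clearing the wall.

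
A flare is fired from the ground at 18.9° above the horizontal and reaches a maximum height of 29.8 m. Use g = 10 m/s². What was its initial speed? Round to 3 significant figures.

At maximum height v_y = 0, so (v₀ sin θ)² = 2 g H.
v₀ sin 18.9° = √(2 × 10 × 29.8) = 24.41 m/s.
v₀ = 24.41 / sin 18.9° = 24.41 / 0.3239 = 75.4 m/s.

75.4 m/s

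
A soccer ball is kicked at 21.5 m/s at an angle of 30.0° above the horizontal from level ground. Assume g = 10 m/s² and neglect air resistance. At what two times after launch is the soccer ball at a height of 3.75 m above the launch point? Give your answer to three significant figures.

v_y0 = 21.5 sin 30.0° = 10.75 m/s.
Set y = v_y0 t − ½ g t² = 3.75: 5.000 t² − 10.75 t + 3.75 = 0.
t = [10.75 ± √(115.6 − 75.00)] / 10 = (10.75 ± 6.372) / 10, giving t = 0.438 s or t = 1.71 s.
So the soccer ball is at 3.75 m at t = 0.438 s (rising) and t = 1.71 s (falling).

0.438 s and 1.71 s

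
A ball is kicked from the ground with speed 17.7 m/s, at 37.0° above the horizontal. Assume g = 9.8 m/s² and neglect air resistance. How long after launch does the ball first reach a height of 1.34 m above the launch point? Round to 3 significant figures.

v_y0 = 17.7 sin 37.0° = 10.65 m/s.
Set y = v_y0 t − ½ g t² = 1.34: 4.900 t² − 10.65 t + 1.34 = 0.
t = [10.65 ± √(113.4 − 26.26)] / 9.8 = (10.65 ± 9.335) / 9.8, giving t = 0.134 s or t = 2.04 s.
The ball is on the way up at the first time, so t = 0.134 s.

0.134 s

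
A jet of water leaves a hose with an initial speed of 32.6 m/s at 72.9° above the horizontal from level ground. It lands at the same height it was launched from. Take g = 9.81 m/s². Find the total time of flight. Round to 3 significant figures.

6.35 s

Vertical component: v_y = 32.6 sin 72.9° = 31.16 m/s.
For a projectile landing at launch height, time of flight is t = 2 v_y / g = 2 × 31.16 / 9.81 = 6.35 s.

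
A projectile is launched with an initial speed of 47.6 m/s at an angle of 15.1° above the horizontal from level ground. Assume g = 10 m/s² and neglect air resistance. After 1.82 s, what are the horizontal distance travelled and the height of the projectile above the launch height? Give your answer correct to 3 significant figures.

v_x = 47.6 cos 15.1° = 45.96 m/s; v_y0 = 47.6 sin 15.1° = 12.40 m/s.
x = v_x t = 45.96 × 1.82 = 83.6 m.
y = v_y0 t − ½ g t² = 12.40×1.82 − 5.000×1.82² = 6.01 m.

x = 83.6 m, y = 6.01 m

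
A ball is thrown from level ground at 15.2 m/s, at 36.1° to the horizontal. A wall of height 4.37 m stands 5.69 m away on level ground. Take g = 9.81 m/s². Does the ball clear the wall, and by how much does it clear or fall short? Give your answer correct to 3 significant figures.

v_x = 15.2 cos 36.1° = 12.28 m/s; v_y0 = 15.2 sin 36.1° = 8.956 m/s.
Time to reach the wall: t = 5.69 / 12.28 = 0.4634 s.
Height at that point: y = 8.956×0.4634 − 4.905×0.4634² = 3.097 m.
That is 4.37 − 3.097 = 1.27 m below the top of the wall, so the ball does not clear it.

No — it falls 1.27 m short of clearing the wall.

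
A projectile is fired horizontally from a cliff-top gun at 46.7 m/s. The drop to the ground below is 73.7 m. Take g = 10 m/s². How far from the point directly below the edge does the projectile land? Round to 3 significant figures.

Initial vertical velocity is zero, so the fall time comes from h = ½ g t²: t = √(2 × 73.7 / 10) = 3.839 s.
Horizontal motion is uniform at 46.7 m/s, so x = 46.7 × 3.839 = 179 m.

179 m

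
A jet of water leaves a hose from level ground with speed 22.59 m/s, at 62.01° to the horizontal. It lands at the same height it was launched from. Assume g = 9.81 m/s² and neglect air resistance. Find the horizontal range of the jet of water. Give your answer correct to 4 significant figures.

Components: v_x = 22.59 cos 62.01° = 10.602 m/s, v_y = 22.59 sin 62.01° = 19.948 m/s.
Time of flight (same landing height): t = 2 v_y / g = 2 × 19.948 / 9.81 = 4.0669 s.
Range: R = v_x · t = 10.602 × 4.0669 = 43.12 m.

43.12 m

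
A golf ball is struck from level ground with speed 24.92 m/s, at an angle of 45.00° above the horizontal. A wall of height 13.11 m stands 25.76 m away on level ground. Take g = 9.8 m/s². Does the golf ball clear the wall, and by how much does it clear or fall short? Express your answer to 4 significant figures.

Yes — it clears the wall by 2.178 m.

v_x = 24.92 cos 45.00° = 17.621 m/s; v_y0 = 24.92 sin 45.00° = 17.621 m/s.
Time to reach the wall: t = 25.76 / 17.621 = 1.4619 s.
Height at that point: y = 17.621×1.4619 − 4.900×1.4619² = 15.288 m.
That is 15.288 − 13.11 = 2.178 m above the top of the wall, so the golf ball clears it.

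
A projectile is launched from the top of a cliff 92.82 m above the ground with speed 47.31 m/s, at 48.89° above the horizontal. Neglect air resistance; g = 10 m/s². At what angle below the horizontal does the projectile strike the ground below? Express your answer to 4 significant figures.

v_x = 47.31 cos 48.89° = 31.107 m/s.
At impact |v_y| = √(v_y0² + 2 g h) = √(35.646² + 2×10×92.82) = 55.920 m/s.
Angle below horizontal = arctan(|v_y| / v_x) = arctan(55.920 / 31.107) = 60.91°.

60.91°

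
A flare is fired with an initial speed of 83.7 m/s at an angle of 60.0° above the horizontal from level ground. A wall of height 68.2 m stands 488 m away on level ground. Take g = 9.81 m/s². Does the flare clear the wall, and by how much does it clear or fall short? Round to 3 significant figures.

v_x = 83.7 cos 60.0° = 41.85 m/s; v_y0 = 83.7 sin 60.0° = 72.49 m/s.
Time to reach the wall: t = 488 / 41.85 = 11.66 s.
Height at that point: y = 72.49×11.66 − 4.905×11.66² = 178.4 m.
That is 178.4 − 68.2 = 110 m above the top of the wall, so the flare clears it.

Yes — it clears the wall by 110 m.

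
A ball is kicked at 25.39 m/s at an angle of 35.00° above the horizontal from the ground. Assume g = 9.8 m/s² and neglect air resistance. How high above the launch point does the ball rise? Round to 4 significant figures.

Vertical component of launch velocity: v_y = 25.39 sin 35.00° = 14.563 m/s.
At the highest point the vertical velocity is zero, so v_y² = 2 g h_max.
h_max = (14.563)² / (2 × 9.8) = 212.08 / 19.60 = 10.82 m.

10.82 m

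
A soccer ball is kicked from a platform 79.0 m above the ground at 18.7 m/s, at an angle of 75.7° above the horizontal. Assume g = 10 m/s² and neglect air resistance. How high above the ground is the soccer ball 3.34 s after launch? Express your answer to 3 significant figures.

83.7 m

v_y0 = 18.7 sin 75.7° = 18.12 m/s.
y(t) = 79.0 + v_y0 t − ½ g t² = 79.0 + 18.12×3.34 − ½×10×3.34² = 83.7 m.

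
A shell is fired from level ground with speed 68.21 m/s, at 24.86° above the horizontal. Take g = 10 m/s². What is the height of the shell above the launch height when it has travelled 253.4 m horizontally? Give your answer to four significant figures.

33.59 m

v_x = 68.21 cos 24.86° = 61.890 m/s, v_y0 = 68.21 sin 24.86° = 28.676 m/s.
Time to reach x = 253.4 m: t = x / v_x = 253.4 / 61.890 = 4.0944 s.
y = v_y0 t − ½ g t² = 28.676×4.0944 − 5.000×4.0944² = 33.59 m.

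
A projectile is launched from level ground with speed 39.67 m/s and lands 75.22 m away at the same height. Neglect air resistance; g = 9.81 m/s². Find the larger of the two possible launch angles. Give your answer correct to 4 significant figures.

76.02°

Level-ground range: R = v₀² sin(2θ)/g ⇒ sin 2θ = R g / v₀² = 75.22×9.81/39.67² = 0.4689.
2θ = arcsin(0.4689) = 27.963° or 180° − 27.963° = 152.037°.
So θ = 13.98° or θ = 76.02°.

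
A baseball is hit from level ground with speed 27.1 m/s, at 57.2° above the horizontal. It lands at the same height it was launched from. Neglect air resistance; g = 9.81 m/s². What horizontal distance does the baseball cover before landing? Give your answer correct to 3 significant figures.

Components: v_x = 27.1 cos 57.2° = 14.68 m/s, v_y = 27.1 sin 57.2° = 22.78 m/s.
Time of flight (same landing height): t = 2 v_y / g = 2 × 22.78 / 9.81 = 4.644 s.
Range: R = v_x · t = 14.68 × 4.644 = 68.2 m.

68.2 m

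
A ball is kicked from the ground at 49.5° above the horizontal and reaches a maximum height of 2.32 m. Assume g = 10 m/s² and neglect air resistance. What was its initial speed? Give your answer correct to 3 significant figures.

8.96 m/s

At maximum height v_y = 0, so (v₀ sin θ)² = 2 g H.
v₀ sin 49.5° = √(2 × 10 × 2.32) = 6.812 m/s.
v₀ = 6.812 / sin 49.5° = 6.812 / 0.7604 = 8.96 m/s.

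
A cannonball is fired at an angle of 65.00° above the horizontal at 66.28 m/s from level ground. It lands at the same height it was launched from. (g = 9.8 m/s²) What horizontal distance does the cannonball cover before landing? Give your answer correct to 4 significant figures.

343.4 m

For level ground, R = v₀² sin(2θ) / g.
sin(2 × 65.00°) = sin 130.00° = 0.7660.
R = (66.28)² × 0.7660 / 9.8 = 343.4 m.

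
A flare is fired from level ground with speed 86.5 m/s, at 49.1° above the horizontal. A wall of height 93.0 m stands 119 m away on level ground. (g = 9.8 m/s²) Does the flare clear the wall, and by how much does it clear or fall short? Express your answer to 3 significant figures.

v_x = 86.5 cos 49.1° = 56.64 m/s; v_y0 = 86.5 sin 49.1° = 65.38 m/s.
Time to reach the wall: t = 119 / 56.64 = 2.101 s.
Height at that point: y = 65.38×2.101 − 4.900×2.101² = 115.7 m.
That is 115.7 − 93.0 = 22.7 m above the top of the wall, so the flare clears it.

Yes — it clears the wall by 22.7 m.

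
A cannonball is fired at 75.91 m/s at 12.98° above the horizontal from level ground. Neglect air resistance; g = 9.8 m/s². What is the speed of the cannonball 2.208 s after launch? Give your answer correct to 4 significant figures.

74.11 m/s

v_x = 75.91 cos 12.98° = 73.970 m/s (constant).
v_y(t) = 75.91 sin 12.98° − g t = 17.050 − 9.8 × 2.208 = -4.5884 m/s.
Speed = √(v_x² + v_y²) = √(5471.6 + 21.053) = 74.11 m/s.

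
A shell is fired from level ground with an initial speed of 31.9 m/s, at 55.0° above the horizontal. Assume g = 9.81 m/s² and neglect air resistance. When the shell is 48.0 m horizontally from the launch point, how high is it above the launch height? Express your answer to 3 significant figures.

v_x = 31.9 cos 55.0° = 18.30 m/s, v_y0 = 31.9 sin 55.0° = 26.13 m/s.
Time to reach x = 48.0 m: t = x / v_x = 48.0 / 18.30 = 2.623 s.
y = v_y0 t − ½ g t² = 26.13×2.623 − 4.905×2.623² = 34.8 m.

34.8 m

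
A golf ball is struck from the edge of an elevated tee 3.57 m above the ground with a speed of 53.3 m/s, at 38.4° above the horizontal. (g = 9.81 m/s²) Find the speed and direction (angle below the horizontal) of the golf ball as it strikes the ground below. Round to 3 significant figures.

54.0 m/s at 39.3° below the horizontal

v_x = 53.3 cos 38.4° = 41.77 m/s (constant).
|v_y| at impact = √((33.11)² + 2×9.81×3.57) = 34.15 m/s.
Speed = √(41.77² + 34.15²) = 54.0 m/s; angle = arctan(34.15/41.77) = 39.3° below horizontal.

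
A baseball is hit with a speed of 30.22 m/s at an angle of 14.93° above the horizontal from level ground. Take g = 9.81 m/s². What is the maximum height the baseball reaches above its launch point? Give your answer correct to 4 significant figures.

Vertical component of launch velocity: v_y = 30.22 sin 14.93° = 7.7858 m/s.
At the highest point the vertical velocity is zero, so v_y² = 2 g h_max.
h_max = (7.7858)² / (2 × 9.81) = 60.619 / 19.62 = 3.090 m.

3.090 m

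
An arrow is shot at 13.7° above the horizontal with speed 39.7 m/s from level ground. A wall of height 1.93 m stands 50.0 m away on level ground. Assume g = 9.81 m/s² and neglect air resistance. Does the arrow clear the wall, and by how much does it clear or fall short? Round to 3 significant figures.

Yes — it clears the wall by 2.02 m.

v_x = 39.7 cos 13.7° = 38.57 m/s; v_y0 = 39.7 sin 13.7° = 9.402 m/s.
Time to reach the wall: t = 50.0 / 38.57 = 1.296 s.
Height at that point: y = 9.402×1.296 − 4.905×1.296² = 3.946 m.
That is 3.946 − 1.93 = 2.02 m above the top of the wall, so the arrow clears it.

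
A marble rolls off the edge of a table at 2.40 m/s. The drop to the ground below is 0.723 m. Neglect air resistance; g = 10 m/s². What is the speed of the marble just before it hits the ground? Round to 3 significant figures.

Fall time: t = √(2 × 0.723 / 10) = 0.3803 s.
At impact: v_x = 2.40 m/s (unchanged), v_y = g t = 10 × 0.3803 = 3.803 m/s.
Speed = √(v_x² + v_y²) = √(5.760 + 14.46) = 4.50 m/s.

4.50 m/s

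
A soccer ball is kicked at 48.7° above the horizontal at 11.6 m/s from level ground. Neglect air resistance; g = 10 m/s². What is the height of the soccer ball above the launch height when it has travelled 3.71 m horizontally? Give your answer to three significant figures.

v_x = 11.6 cos 48.7° = 7.656 m/s, v_y0 = 11.6 sin 48.7° = 8.715 m/s.
Time to reach x = 3.71 m: t = x / v_x = 3.71 / 7.656 = 0.4846 s.
y = v_y0 t − ½ g t² = 8.715×0.4846 − 5.000×0.4846² = 3.05 m.

3.05 m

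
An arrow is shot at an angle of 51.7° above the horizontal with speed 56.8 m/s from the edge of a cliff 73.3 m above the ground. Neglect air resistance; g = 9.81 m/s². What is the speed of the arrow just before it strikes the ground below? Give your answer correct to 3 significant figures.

v_x = 56.8 cos 51.7° = 35.20 m/s is unchanged throughout.
For the vertical component, v_y² = v_y0² + 2 g h = (44.58)² + 2×9.81×73.3 = 3426, so |v_y| = 58.53 m/s.
Impact speed = √(v_x² + v_y²) = √(1239 + 3426) = 68.3 m/s.

68.3 m/s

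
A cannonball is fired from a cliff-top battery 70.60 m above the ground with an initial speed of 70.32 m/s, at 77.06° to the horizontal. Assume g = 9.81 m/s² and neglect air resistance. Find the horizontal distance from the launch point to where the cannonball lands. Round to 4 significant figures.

235.2 m

Components: v_x = 70.32 cos 77.06° = 15.747 m/s, v_y = 70.32 sin 77.06° = 68.534 m/s.
Vertical: 0 = 70.60 + 68.534 t − ½(9.81) t² ⇒ 4.905 t² − 68.534 t − 70.60 = 0.
t = [68.534 + √(4696.9 + 1385.2)] / 9.810 = 14.936 s.
Horizontal: R = v_x · t = 15.747 × 14.936 = 235.2 m.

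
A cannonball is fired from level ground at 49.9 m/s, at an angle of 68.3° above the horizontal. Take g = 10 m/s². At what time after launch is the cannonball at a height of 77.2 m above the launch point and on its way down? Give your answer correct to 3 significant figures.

v_y0 = 49.9 sin 68.3° = 46.36 m/s.
Set y = v_y0 t − ½ g t² = 77.2: 5.000 t² − 46.36 t + 77.2 = 0.
t = [46.36 ± √(2149 − 1544)] / 10 = (46.36 ± 24.60) / 10, giving t = 2.18 s or t = 7.10 s.
On the way down corresponds to the larger root: t = 7.10 s.

7.10 s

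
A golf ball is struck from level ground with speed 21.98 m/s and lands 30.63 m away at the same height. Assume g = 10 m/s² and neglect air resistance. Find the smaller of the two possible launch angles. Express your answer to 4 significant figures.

19.67°

Level-ground range: R = v₀² sin(2θ)/g ⇒ sin 2θ = R g / v₀² = 30.63×10/21.98² = 0.6340.
2θ = arcsin(0.6340) = 39.346° or 180° − 39.346° = 140.654°.
So θ = 19.67° or θ = 70.33°.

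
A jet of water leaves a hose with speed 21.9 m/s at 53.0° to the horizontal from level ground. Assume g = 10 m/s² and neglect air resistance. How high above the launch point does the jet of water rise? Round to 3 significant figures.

15.3 m

Vertical component of launch velocity: v_y = 21.9 sin 53.0° = 17.49 m/s.
At the highest point the vertical velocity is zero, so v_y² = 2 g h_max.
h_max = (17.49)² / (2 × 10) = 305.9 / 20.00 = 15.3 m.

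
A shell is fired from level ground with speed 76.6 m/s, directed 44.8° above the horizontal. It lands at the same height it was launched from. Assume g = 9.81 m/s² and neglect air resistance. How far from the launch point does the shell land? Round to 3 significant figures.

For level ground, R = v₀² sin(2θ) / g.
sin(2 × 44.8°) = sin 89.60° = 1.0000.
R = (76.6)² × 1.0000 / 9.81 = 598 m.

598 m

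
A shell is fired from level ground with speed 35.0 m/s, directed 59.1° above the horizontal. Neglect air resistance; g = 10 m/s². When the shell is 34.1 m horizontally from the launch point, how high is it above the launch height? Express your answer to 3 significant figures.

39.0 m

v_x = 35.0 cos 59.1° = 17.97 m/s, v_y0 = 35.0 sin 59.1° = 30.03 m/s.
Time to reach x = 34.1 m: t = x / v_x = 34.1 / 17.97 = 1.898 s.
y = v_y0 t − ½ g t² = 30.03×1.898 − 5.000×1.898² = 39.0 m.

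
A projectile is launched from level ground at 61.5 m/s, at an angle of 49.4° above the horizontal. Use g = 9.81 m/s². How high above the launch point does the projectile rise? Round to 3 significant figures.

Vertical component of launch velocity: v_y = 61.5 sin 49.4° = 46.70 m/s.
At the highest point the vertical velocity is zero, so v_y² = 2 g h_max.
h_max = (46.70)² / (2 × 9.81) = 2181 / 19.62 = 111 m.

111 m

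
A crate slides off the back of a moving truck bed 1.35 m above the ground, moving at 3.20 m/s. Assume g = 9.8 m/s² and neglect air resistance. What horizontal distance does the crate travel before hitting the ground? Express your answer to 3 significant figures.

Initial vertical velocity is zero, so the fall time comes from h = ½ g t²: t = √(2 × 1.35 / 9.8) = 0.5249 s.
Horizontal motion is uniform at 3.20 m/s, so x = 3.20 × 0.5249 = 1.68 m.

1.68 m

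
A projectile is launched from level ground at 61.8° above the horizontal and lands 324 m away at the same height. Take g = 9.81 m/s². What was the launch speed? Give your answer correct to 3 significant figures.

On level ground, R = v₀² sin(2θ) / g, so v₀ = √(R g / sin 2θ).
sin(2 × 61.8°) = 0.8329.
v₀ = √(324 × 9.81 / 0.8329) = √3816 = 61.8 m/s.

61.8 m/s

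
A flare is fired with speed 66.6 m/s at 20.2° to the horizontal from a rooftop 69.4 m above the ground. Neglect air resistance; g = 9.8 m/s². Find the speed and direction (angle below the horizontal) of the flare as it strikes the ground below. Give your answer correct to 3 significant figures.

v_x = 66.6 cos 20.2° = 62.50 m/s (constant).
|v_y| at impact = √((23.00)² + 2×9.8×69.4) = 43.47 m/s.
Speed = √(62.50² + 43.47²) = 76.1 m/s; angle = arctan(43.47/62.50) = 34.8° below horizontal.

76.1 m/s at 34.8° below the horizontal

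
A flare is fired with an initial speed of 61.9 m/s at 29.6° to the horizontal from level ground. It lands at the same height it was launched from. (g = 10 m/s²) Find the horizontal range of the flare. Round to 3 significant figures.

329 m

For level ground, R = v₀² sin(2θ) / g.
sin(2 × 29.6°) = sin 59.20° = 0.8590.
R = (61.9)² × 0.8590 / 10 = 329 m.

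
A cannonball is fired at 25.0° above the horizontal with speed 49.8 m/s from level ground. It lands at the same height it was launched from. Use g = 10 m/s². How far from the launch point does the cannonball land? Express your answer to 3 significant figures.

For level ground, R = v₀² sin(2θ) / g.
sin(2 × 25.0°) = sin 50.00° = 0.7660.
R = (49.8)² × 0.7660 / 10 = 190 m.

190 m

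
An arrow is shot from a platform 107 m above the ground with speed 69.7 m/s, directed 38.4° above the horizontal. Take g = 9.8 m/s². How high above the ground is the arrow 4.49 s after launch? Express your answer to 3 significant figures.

v_y0 = 69.7 sin 38.4° = 43.29 m/s.
y(t) = 107 + v_y0 t − ½ g t² = 107 + 43.29×4.49 − ½×9.8×4.49² = 203 m.

203 m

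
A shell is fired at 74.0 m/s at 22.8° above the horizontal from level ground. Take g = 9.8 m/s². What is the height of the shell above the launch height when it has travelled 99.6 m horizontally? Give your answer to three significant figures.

v_x = 74.0 cos 22.8° = 68.22 m/s, v_y0 = 74.0 sin 22.8° = 28.68 m/s.
Time to reach x = 99.6 m: t = x / v_x = 99.6 / 68.22 = 1.460 s.
y = v_y0 t − ½ g t² = 28.68×1.460 − 4.900×1.460² = 31.4 m.

31.4 m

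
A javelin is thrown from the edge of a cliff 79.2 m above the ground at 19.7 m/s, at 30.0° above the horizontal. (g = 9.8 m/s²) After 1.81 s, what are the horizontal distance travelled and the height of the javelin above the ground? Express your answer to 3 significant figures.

x = 30.9 m, y = 81.0 m

v_x = 19.7 cos 30.0° = 17.06 m/s; v_y0 = 19.7 sin 30.0° = 9.850 m/s.
x = v_x t = 17.06 × 1.81 = 30.9 m.
y = 79.2 + v_y0 t − ½ g t² = 81.0 m.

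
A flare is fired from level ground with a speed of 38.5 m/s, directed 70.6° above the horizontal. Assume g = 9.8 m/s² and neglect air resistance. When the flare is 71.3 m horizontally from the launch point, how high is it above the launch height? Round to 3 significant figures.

50.1 m

v_x = 38.5 cos 70.6° = 12.79 m/s, v_y0 = 38.5 sin 70.6° = 36.31 m/s.
Time to reach x = 71.3 m: t = x / v_x = 71.3 / 12.79 = 5.575 s.
y = v_y0 t − ½ g t² = 36.31×5.575 − 4.900×5.575² = 50.1 m.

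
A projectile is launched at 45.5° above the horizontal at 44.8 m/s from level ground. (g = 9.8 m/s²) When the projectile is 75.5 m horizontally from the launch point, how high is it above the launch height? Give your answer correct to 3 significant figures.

48.5 m

v_x = 44.8 cos 45.5° = 31.40 m/s, v_y0 = 44.8 sin 45.5° = 31.95 m/s.
Time to reach x = 75.5 m: t = x / v_x = 75.5 / 31.40 = 2.404 s.
y = v_y0 t − ½ g t² = 31.95×2.404 − 4.900×2.404² = 48.5 m.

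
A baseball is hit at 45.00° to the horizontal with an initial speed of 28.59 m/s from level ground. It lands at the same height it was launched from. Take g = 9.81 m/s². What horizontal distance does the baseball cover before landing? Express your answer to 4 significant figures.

83.32 m

Components: v_x = 28.59 cos 45.00° = 20.216 m/s, v_y = 28.59 sin 45.00° = 20.216 m/s.
Time of flight (same landing height): t = 2 v_y / g = 2 × 20.216 / 9.81 = 4.1215 s.
Range: R = v_x · t = 20.216 × 4.1215 = 83.32 m.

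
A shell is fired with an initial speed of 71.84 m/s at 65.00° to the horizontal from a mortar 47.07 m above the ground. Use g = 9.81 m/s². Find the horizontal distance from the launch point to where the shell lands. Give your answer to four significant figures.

423.9 m

Components: v_x = 71.84 cos 65.00° = 30.361 m/s, v_y = 71.84 sin 65.00° = 65.109 m/s.
Vertical: 0 = 47.07 + 65.109 t − ½(9.81) t² ⇒ 4.905 t² − 65.109 t − 47.07 = 0.
t = [65.109 + √(4239.2 + 923.51)] / 9.810 = 13.961 s.
Horizontal: R = v_x · t = 30.361 × 13.961 = 423.9 m.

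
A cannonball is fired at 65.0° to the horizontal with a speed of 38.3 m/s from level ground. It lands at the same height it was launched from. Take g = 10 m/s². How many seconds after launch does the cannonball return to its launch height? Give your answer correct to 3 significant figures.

6.94 s

Vertical component: v_y = 38.3 sin 65.0° = 34.71 m/s.
For a projectile landing at launch height, time of flight is t = 2 v_y / g = 2 × 34.71 / 10 = 6.94 s.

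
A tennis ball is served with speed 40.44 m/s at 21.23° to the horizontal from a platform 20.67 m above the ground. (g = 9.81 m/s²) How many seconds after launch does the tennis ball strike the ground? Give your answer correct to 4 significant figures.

4.031 s

Vertical component: v_y = 40.44 sin 21.23° = 14.644 m/s.
Taking up as positive with launch at y = 20.67 m, landing at y = 0: 0 = 20.67 + 14.644 t − ½(9.81) t².
Solving 4.905 t² − 14.644 t − 20.67 = 0 gives t = [14.644 + √(14.644² + 4·4.905·20.67)] / 9.810 = 4.031 s.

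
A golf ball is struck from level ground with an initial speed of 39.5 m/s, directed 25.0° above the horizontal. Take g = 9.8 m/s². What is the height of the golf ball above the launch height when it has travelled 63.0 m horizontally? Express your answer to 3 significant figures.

v_x = 39.5 cos 25.0° = 35.80 m/s, v_y0 = 39.5 sin 25.0° = 16.69 m/s.
Time to reach x = 63.0 m: t = x / v_x = 63.0 / 35.80 = 1.760 s.
y = v_y0 t − ½ g t² = 16.69×1.760 − 4.900×1.760² = 14.2 m.

14.2 m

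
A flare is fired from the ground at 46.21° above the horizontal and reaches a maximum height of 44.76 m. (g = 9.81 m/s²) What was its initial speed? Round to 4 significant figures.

At maximum height v_y = 0, so (v₀ sin θ)² = 2 g H.
v₀ sin 46.21° = √(2 × 9.81 × 44.76) = 29.634 m/s.
v₀ = 29.634 / sin 46.21° = 29.634 / 0.7219 = 41.05 m/s.

41.05 m/s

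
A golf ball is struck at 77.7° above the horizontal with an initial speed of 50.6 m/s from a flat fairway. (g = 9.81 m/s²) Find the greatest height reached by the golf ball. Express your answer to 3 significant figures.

Vertical component of launch velocity: v_y = 50.6 sin 77.7° = 49.44 m/s.
At the highest point the vertical velocity is zero, so v_y² = 2 g h_max.
h_max = (49.44)² / (2 × 9.81) = 2444 / 19.62 = 125 m.

125 m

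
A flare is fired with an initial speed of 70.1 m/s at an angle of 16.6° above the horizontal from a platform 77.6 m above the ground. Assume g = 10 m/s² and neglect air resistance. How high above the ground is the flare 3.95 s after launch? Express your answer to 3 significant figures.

v_y0 = 70.1 sin 16.6° = 20.03 m/s.
y(t) = 77.6 + v_y0 t − ½ g t² = 77.6 + 20.03×3.95 − ½×10×3.95² = 78.7 m.

78.7 m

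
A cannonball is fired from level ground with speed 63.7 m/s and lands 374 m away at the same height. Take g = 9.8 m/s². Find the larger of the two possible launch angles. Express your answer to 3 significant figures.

57.7°

Level-ground range: R = v₀² sin(2θ)/g ⇒ sin 2θ = R g / v₀² = 374×9.8/63.7² = 0.9033.
2θ = arcsin(0.9033) = 64.60° or 180° − 64.60° = 115.40°.
So θ = 32.3° or θ = 57.7°.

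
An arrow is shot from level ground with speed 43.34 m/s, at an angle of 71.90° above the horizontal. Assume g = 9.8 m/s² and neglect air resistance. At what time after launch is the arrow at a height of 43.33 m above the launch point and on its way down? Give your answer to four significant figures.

7.175 s

v_y0 = 43.34 sin 71.90° = 41.195 m/s.
Set y = v_y0 t − ½ g t² = 43.33: 4.900 t² − 41.195 t + 43.33 = 0.
t = [41.195 ± √(1697.0 − 849.27)] / 9.8 = (41.195 ± 29.116) / 9.8, giving t = 1.233 s or t = 7.175 s.
On the way down corresponds to the larger root: t = 7.175 s.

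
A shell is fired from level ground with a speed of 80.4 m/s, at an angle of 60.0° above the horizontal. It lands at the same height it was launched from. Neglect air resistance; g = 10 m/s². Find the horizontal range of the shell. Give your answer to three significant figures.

Components: v_x = 80.4 cos 60.0° = 40.20 m/s, v_y = 80.4 sin 60.0° = 69.63 m/s.
Time of flight (same landing height): t = 2 v_y / g = 2 × 69.63 / 10 = 13.93 s.
Range: R = v_x · t = 40.20 × 13.93 = 560 m.

560 m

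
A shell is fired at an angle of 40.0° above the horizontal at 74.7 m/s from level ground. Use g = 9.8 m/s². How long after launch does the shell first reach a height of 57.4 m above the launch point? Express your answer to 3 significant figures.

v_y0 = 74.7 sin 40.0° = 48.02 m/s.
Set y = v_y0 t − ½ g t² = 57.4: 4.900 t² − 48.02 t + 57.4 = 0.
t = [48.02 ± √(2306 − 1125)] / 9.8 = (48.02 ± 34.37) / 9.8, giving t = 1.39 s or t = 8.41 s.
The shell is on the way up at the first time, so t = 1.39 s.

1.39 s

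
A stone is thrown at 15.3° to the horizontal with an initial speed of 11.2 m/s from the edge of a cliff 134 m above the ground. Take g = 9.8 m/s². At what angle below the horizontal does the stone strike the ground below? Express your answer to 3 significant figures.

v_x = 11.2 cos 15.3° = 10.80 m/s.
At impact |v_y| = √(v_y0² + 2 g h) = √(2.955² + 2×9.8×134) = 51.33 m/s.
Angle below horizontal = arctan(|v_y| / v_x) = arctan(51.33 / 10.80) = 78.1°.

78.1°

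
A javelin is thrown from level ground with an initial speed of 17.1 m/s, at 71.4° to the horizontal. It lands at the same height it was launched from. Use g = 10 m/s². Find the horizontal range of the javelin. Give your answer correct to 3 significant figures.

17.7 m

For level ground, R = v₀² sin(2θ) / g.
sin(2 × 71.4°) = sin 142.8° = 0.6046.
R = (17.1)² × 0.6046 / 10 = 17.7 m.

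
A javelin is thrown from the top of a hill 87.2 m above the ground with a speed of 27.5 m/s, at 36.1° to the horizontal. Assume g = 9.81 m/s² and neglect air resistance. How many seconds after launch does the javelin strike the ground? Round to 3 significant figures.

Vertical component: v_y = 27.5 sin 36.1° = 16.20 m/s.
Taking up as positive with launch at y = 87.2 m, landing at y = 0: 0 = 87.2 + 16.20 t − ½(9.81) t².
Solving 4.905 t² − 16.20 t − 87.2 = 0 gives t = [16.20 + √(16.20² + 4·4.905·87.2)] / 9.810 = 6.18 s.

6.18 s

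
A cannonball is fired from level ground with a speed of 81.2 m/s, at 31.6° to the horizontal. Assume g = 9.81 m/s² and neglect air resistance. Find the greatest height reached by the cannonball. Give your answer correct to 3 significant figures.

92.3 m

Vertical component of launch velocity: v_y = 81.2 sin 31.6° = 42.55 m/s.
At the highest point the vertical velocity is zero, so v_y² = 2 g h_max.
h_max = (42.55)² / (2 × 9.81) = 1811 / 19.62 = 92.3 m.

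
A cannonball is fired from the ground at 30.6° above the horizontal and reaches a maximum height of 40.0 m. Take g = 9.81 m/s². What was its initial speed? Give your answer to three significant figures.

55.0 m/s

At maximum height v_y = 0, so (v₀ sin θ)² = 2 g H.
v₀ sin 30.6° = √(2 × 9.81 × 40.0) = 28.01 m/s.
v₀ = 28.01 / sin 30.6° = 28.01 / 0.5090 = 55.0 m/s.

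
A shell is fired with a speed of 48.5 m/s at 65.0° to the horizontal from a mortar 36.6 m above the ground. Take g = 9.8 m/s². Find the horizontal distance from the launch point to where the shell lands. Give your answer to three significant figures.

200 m

Components: v_x = 48.5 cos 65.0° = 20.50 m/s, v_y = 48.5 sin 65.0° = 43.96 m/s.
Vertical: 0 = 36.6 + 43.96 t − ½(9.8) t² ⇒ 4.900 t² − 43.96 t − 36.6 = 0.
t = [43.96 + √(1932 + 717.4)] / 9.800 = 9.738 s.
Horizontal: R = v_x · t = 20.50 × 9.738 = 200 m.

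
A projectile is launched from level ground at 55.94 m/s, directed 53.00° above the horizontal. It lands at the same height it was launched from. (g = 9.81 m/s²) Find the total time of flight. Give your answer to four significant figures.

Vertical component: v_y = 55.94 sin 53.00° = 44.676 m/s.
For a projectile landing at launch height, time of flight is t = 2 v_y / g = 2 × 44.676 / 9.81 = 9.108 s.

9.108 s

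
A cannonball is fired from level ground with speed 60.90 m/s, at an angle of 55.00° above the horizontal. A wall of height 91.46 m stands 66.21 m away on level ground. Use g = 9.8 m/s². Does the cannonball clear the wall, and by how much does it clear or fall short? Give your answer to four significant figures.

v_x = 60.90 cos 55.00° = 34.931 m/s; v_y0 = 60.90 sin 55.00° = 49.886 m/s.
Time to reach the wall: t = 66.21 / 34.931 = 1.8955 s.
Height at that point: y = 49.886×1.8955 − 4.900×1.8955² = 76.954 m.
That is 91.46 − 76.954 = 14.51 m below the top of the wall, so the cannonball does not clear it.

No — it falls 14.51 m short of clearing the wall.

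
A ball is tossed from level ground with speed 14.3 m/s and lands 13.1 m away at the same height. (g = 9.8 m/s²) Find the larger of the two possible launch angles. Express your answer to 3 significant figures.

70.6°

Level-ground range: R = v₀² sin(2θ)/g ⇒ sin 2θ = R g / v₀² = 13.1×9.8/14.3² = 0.6278.
2θ = arcsin(0.6278) = 38.89° or 180° − 38.89° = 141.11°.
So θ = 19.4° or θ = 70.6°.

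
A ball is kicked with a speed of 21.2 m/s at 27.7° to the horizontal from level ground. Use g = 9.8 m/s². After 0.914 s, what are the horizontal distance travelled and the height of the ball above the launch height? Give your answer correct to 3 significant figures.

x = 17.2 m, y = 4.91 m

v_x = 21.2 cos 27.7° = 18.77 m/s; v_y0 = 21.2 sin 27.7° = 9.855 m/s.
x = v_x t = 18.77 × 0.914 = 17.2 m.
y = v_y0 t − ½ g t² = 9.855×0.914 − 4.900×0.914² = 4.91 m.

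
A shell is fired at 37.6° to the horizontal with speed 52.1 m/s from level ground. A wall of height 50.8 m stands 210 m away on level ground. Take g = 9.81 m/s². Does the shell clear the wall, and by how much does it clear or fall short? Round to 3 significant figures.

No — it falls 16.0 m short of clearing the wall.

v_x = 52.1 cos 37.6° = 41.28 m/s; v_y0 = 52.1 sin 37.6° = 31.79 m/s.
Time to reach the wall: t = 210 / 41.28 = 5.087 s.
Height at that point: y = 31.79×5.087 − 4.905×5.087² = 34.79 m.
That is 50.8 − 34.79 = 16.0 m below the top of the wall, so the shell does not clear it.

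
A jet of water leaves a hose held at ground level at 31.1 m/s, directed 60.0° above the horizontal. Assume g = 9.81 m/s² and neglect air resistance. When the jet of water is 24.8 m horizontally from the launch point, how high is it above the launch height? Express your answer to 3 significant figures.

30.5 m

v_x = 31.1 cos 60.0° = 15.55 m/s, v_y0 = 31.1 sin 60.0° = 26.93 m/s.
Time to reach x = 24.8 m: t = x / v_x = 24.8 / 15.55 = 1.595 s.
y = v_y0 t − ½ g t² = 26.93×1.595 − 4.905×1.595² = 30.5 m.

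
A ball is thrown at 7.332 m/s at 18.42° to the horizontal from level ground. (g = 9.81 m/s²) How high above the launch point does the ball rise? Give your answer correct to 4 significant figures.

Vertical component of launch velocity: v_y = 7.332 sin 18.42° = 2.3168 m/s.
At the highest point the vertical velocity is zero, so v_y² = 2 g h_max.
h_max = (2.3168)² / (2 × 9.81) = 5.3676 / 19.62 = 0.2736 m.

0.2736 m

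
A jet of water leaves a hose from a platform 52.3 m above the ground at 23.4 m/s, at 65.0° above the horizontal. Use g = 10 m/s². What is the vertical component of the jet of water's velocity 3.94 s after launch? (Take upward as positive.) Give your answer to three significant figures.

-18.2 m/s

Initial vertical component: v_y0 = 23.4 sin 65.0° = 21.21 m/s.
v_y(t) = v_y0 − g t = 21.21 − 10 × 3.94 = -18.2 m/s.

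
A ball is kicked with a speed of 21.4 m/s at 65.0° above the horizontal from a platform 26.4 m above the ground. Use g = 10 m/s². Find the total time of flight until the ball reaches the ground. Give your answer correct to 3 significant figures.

4.95 s

Vertical component: v_y = 21.4 sin 65.0° = 19.39 m/s.
Taking up as positive with launch at y = 26.4 m, landing at y = 0: 0 = 26.4 + 19.39 t − ½(10) t².
Solving 5.000 t² − 19.39 t − 26.4 = 0 gives t = [19.39 + √(19.39² + 4·5.000·26.4)] / 10.00 = 4.95 s.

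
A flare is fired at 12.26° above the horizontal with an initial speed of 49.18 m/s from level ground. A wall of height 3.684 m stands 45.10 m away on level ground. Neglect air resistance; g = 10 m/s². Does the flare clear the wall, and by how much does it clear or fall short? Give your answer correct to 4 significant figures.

Yes — it clears the wall by 1.713 m.

v_x = 49.18 cos 12.26° = 48.058 m/s; v_y0 = 49.18 sin 12.26° = 10.443 m/s.
Time to reach the wall: t = 45.10 / 48.058 = 0.93845 s.
Height at that point: y = 10.443×0.93845 − 5.000×0.93845² = 5.3968 m.
That is 5.3968 − 3.684 = 1.713 m above the top of the wall, so the flare clears it.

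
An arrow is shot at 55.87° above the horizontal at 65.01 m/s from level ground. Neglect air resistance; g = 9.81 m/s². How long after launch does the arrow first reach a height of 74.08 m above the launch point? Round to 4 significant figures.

1.614 s

v_y0 = 65.01 sin 55.87° = 53.813 m/s.
Set y = v_y0 t − ½ g t² = 74.08: 4.905 t² − 53.813 t + 74.08 = 0.
t = [53.813 ± √(2895.8 − 1453.4)] / 9.81 = (53.813 ± 37.979) / 9.81, giving t = 1.614 s or t = 9.357 s.
The arrow is on the way up at the first time, so t = 1.614 s.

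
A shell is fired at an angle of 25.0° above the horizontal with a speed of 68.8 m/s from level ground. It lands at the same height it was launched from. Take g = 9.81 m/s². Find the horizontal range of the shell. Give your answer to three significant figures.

Components: v_x = 68.8 cos 25.0° = 62.35 m/s, v_y = 68.8 sin 25.0° = 29.08 m/s.
Time of flight (same landing height): t = 2 v_y / g = 2 × 29.08 / 9.81 = 5.929 s.
Range: R = v_x · t = 62.35 × 5.929 = 370 m.

370 m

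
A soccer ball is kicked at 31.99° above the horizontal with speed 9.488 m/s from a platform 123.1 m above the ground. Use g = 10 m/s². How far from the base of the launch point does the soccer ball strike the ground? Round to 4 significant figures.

44.18 m

Components: v_x = 9.488 cos 31.99° = 8.0472 m/s, v_y = 9.488 sin 31.99° = 5.0265 m/s.
Vertical: 0 = 123.1 + 5.0265 t − ½(10) t² ⇒ 5.000 t² − 5.0265 t − 123.1 = 0.
t = [5.0265 + √(25.266 + 2462.0)] / 10.00 = 5.4899 s.
Horizontal: R = v_x · t = 8.0472 × 5.4899 = 44.18 m.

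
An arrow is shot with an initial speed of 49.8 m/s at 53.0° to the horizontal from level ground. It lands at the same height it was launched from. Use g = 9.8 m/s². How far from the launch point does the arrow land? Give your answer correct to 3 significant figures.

243 m

Components: v_x = 49.8 cos 53.0° = 29.97 m/s, v_y = 49.8 sin 53.0° = 39.77 m/s.
Time of flight (same landing height): t = 2 v_y / g = 2 × 39.77 / 9.8 = 8.116 s.
Range: R = v_x · t = 29.97 × 8.116 = 243 m.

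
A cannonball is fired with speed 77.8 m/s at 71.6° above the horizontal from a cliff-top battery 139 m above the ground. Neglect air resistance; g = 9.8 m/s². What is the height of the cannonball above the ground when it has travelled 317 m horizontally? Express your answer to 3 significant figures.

275 m

v_x = 77.8 cos 71.6° = 24.56 m/s, v_y0 = 77.8 sin 71.6° = 73.82 m/s.
Time to reach x = 317 m: t = x / v_x = 317 / 24.56 = 12.91 s.
y = 139 + v_y0 t − ½ g t² = 139 + 73.82×12.91 − 4.900×12.91² = 275 m.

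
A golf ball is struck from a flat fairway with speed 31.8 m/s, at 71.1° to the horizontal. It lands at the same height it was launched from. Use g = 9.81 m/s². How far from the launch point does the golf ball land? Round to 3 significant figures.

For level ground, R = v₀² sin(2θ) / g.
sin(2 × 71.1°) = sin 142.2° = 0.6129.
R = (31.8)² × 0.6129 / 9.81 = 63.2 m.

63.2 m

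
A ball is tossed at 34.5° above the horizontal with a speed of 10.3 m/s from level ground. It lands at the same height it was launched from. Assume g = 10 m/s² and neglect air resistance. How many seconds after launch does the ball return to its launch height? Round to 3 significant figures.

Vertical component: v_y = 10.3 sin 34.5° = 5.834 m/s.
For a projectile landing at launch height, time of flight is t = 2 v_y / g = 2 × 5.834 / 10 = 1.17 s.

1.17 s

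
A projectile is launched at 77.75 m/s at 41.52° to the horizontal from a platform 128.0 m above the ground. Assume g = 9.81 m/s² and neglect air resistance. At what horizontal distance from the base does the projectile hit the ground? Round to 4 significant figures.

Components: v_x = 77.75 cos 41.52° = 58.213 m/s, v_y = 77.75 sin 41.52° = 51.539 m/s.
Vertical: 0 = 128.0 + 51.539 t − ½(9.81) t² ⇒ 4.905 t² − 51.539 t − 128.0 = 0.
t = [51.539 + √(2656.3 + 2511.4)] / 9.810 = 12.582 s.
Horizontal: R = v_x · t = 58.213 × 12.582 = 732.4 m.

732.4 m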